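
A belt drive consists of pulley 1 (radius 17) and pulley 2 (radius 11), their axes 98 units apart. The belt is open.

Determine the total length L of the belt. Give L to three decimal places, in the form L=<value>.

L=284.332

open belt: β = asin((r2−r1)/C) = asin(-6/98) = -3.5101°
wrap1 = π − 2β = 187.0202°
wrap2 = π + 2β = 172.9798°
tangent length = C·cosβ = 97.8162
L = r1·wrap1 + r2·wrap2 + 2·C·cosβ = 17·3.2641 + 11·3.0191 + 2·97.8162 = 284.3321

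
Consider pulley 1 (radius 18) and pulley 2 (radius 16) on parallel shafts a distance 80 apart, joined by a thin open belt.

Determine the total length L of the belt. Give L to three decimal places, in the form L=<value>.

L=266.864

open belt: β = asin((r2−r1)/C) = asin(-2/80) = -1.4325°
wrap1 = π − 2β = 182.8651°
wrap2 = π + 2β = 177.1349°
tangent length = C·cosβ = 79.9750
L = r1·wrap1 + r2·wrap2 + 2·C·cosβ = 18·3.1916 + 16·3.0916 + 2·79.9750 = 266.8642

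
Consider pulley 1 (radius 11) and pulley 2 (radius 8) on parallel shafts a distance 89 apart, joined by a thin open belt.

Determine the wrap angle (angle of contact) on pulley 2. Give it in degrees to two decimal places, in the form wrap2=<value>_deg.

open belt: β = asin((r2−r1)/C) = asin(-3/89) = -1.9317°
wrap1 = π − 2β = 183.8634°
wrap2 = π + 2β = 176.1366°

wrap2=176.14_deg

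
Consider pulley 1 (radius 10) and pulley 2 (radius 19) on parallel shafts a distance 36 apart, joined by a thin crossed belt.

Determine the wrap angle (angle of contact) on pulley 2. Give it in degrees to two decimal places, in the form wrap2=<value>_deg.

crossed belt: β = asin((r1+r2)/C) = asin(29/36) = 53.6639°
wrap1 = wrap2 = π + 2β = 287.3279°

wrap2=287.33_deg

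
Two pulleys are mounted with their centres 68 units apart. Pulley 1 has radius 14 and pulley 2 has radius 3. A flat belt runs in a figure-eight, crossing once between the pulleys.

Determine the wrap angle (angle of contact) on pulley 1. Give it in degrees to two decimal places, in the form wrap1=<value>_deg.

crossed belt: β = asin((r1+r2)/C) = asin(17/68) = 14.4775°
wrap1 = wrap2 = π + 2β = 208.9550°

wrap1=208.96_deg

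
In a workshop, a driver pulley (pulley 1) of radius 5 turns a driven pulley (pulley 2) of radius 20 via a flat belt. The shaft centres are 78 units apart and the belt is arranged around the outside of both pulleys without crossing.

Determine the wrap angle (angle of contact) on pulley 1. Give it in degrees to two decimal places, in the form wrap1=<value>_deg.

wrap1=157.83_deg

open belt: β = asin((r2−r1)/C) = asin(15/78) = 11.0875°
wrap1 = π − 2β = 157.8250°
wrap2 = π + 2β = 202.1750°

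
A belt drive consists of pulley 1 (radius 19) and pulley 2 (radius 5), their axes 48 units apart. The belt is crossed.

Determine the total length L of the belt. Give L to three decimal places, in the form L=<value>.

L=183.669

crossed belt: β = asin((r1+r2)/C) = asin(24/48) = 30.0000°
wrap1 = wrap2 = π + 2β = 240.0000°
tangent length = C·cosβ = 41.5692
L = (r1+r2)·wrap + 2·C·cosβ = 24·4.1888 + 2·41.5692 = 183.6694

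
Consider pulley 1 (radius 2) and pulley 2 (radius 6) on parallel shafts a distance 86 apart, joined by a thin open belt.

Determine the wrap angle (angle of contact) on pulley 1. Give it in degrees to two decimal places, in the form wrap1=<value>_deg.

wrap1=174.67_deg

open belt: β = asin((r2−r1)/C) = asin(4/86) = 2.6659°
wrap1 = π − 2β = 174.6682°
wrap2 = π + 2β = 185.3318°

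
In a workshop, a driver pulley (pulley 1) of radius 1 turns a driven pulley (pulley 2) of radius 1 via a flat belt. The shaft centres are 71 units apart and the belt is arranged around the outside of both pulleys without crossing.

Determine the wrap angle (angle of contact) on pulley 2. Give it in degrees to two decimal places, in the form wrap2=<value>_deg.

open belt: β = asin((r2−r1)/C) = asin(0/71) = 0.0000°
wrap1 = π − 2β = 180.0000°
wrap2 = π + 2β = 180.0000°

wrap2=180.00_deg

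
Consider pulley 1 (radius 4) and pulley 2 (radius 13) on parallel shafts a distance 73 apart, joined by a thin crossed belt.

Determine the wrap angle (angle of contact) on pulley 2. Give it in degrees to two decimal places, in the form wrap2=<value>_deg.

crossed belt: β = asin((r1+r2)/C) = asin(17/73) = 13.4665°
wrap1 = wrap2 = π + 2β = 206.9330°

wrap2=206.93_deg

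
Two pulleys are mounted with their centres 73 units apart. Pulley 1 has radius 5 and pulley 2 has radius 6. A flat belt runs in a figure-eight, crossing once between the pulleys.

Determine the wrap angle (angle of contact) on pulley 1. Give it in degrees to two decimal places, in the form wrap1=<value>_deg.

crossed belt: β = asin((r1+r2)/C) = asin(11/73) = 8.6666°
wrap1 = wrap2 = π + 2β = 197.3332°

wrap1=197.33_deg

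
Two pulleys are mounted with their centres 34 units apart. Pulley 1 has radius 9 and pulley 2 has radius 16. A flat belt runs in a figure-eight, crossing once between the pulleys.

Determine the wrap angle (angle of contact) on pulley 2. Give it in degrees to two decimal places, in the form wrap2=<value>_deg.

wrap2=274.66_deg

crossed belt: β = asin((r1+r2)/C) = asin(25/34) = 47.3321°
wrap1 = wrap2 = π + 2β = 274.6641°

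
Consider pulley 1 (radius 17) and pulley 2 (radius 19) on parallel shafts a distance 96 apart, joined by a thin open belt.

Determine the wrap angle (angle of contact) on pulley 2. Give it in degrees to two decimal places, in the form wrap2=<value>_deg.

open belt: β = asin((r2−r1)/C) = asin(2/96) = 1.1937°
wrap1 = π − 2β = 177.6125°
wrap2 = π + 2β = 182.3875°

wrap2=182.39_deg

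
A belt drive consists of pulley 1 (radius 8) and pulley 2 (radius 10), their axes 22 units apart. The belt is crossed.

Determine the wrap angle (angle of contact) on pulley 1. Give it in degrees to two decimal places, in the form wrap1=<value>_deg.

crossed belt: β = asin((r1+r2)/C) = asin(18/22) = 54.9032°
wrap1 = wrap2 = π + 2β = 289.8064°

wrap1=289.81_deg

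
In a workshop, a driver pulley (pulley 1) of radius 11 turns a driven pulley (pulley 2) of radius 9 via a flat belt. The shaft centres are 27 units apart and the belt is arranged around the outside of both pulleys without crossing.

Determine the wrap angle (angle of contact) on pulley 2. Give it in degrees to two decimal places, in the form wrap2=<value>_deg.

wrap2=171.50_deg

open belt: β = asin((r2−r1)/C) = asin(-2/27) = -4.2480°
wrap1 = π − 2β = 188.4960°
wrap2 = π + 2β = 171.5040°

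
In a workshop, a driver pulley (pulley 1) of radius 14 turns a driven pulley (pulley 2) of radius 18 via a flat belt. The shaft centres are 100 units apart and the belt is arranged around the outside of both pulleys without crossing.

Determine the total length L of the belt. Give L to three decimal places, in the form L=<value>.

L=300.691

open belt: β = asin((r2−r1)/C) = asin(4/100) = 2.2924°
wrap1 = π − 2β = 175.4151°
wrap2 = π + 2β = 184.5849°
tangent length = C·cosβ = 99.9200
L = r1·wrap1 + r2·wrap2 + 2·C·cosβ = 14·3.0616 + 18·3.2216 + 2·99.9200 = 300.6910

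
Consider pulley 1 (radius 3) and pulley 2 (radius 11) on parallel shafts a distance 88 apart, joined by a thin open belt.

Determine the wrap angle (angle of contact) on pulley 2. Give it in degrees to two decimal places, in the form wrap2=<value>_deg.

open belt: β = asin((r2−r1)/C) = asin(8/88) = 5.2159°
wrap1 = π − 2β = 169.5682°
wrap2 = π + 2β = 190.4318°

wrap2=190.43_deg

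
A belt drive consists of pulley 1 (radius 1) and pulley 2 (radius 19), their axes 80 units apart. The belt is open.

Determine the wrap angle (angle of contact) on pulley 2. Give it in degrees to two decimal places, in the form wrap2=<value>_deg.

wrap2=206.01_deg

open belt: β = asin((r2−r1)/C) = asin(18/80) = 13.0029°
wrap1 = π − 2β = 153.9942°
wrap2 = π + 2β = 206.0058°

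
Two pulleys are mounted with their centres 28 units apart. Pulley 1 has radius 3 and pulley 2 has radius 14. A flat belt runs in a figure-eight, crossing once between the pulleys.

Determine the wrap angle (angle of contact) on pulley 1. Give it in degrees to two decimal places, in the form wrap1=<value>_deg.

crossed belt: β = asin((r1+r2)/C) = asin(17/28) = 37.3832°
wrap1 = wrap2 = π + 2β = 254.7664°

wrap1=254.77_deg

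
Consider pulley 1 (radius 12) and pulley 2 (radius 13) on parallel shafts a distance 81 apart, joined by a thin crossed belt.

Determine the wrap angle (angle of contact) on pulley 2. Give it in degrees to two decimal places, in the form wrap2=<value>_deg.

wrap2=215.95_deg

crossed belt: β = asin((r1+r2)/C) = asin(25/81) = 17.9774°
wrap1 = wrap2 = π + 2β = 215.9548°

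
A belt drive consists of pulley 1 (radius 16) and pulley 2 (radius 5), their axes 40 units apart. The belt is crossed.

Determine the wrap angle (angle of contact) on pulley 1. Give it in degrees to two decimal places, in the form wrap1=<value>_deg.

crossed belt: β = asin((r1+r2)/C) = asin(21/40) = 31.6682°
wrap1 = wrap2 = π + 2β = 243.3365°

wrap1=243.34_deg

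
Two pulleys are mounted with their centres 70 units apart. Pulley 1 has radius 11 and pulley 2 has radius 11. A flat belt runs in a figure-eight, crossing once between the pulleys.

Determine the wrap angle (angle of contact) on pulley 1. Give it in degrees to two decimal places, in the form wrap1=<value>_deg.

crossed belt: β = asin((r1+r2)/C) = asin(22/70) = 18.3177°
wrap1 = wrap2 = π + 2β = 216.6354°

wrap1=216.64_deg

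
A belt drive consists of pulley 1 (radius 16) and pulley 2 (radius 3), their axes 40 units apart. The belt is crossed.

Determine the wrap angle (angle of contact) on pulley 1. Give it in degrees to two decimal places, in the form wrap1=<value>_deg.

wrap1=236.72_deg

crossed belt: β = asin((r1+r2)/C) = asin(19/40) = 28.3594°
wrap1 = wrap2 = π + 2β = 236.7187°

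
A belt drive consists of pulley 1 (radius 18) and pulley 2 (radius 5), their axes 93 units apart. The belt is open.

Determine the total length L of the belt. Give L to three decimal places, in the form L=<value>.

open belt: β = asin((r2−r1)/C) = asin(-13/93) = -8.0354°
wrap1 = π − 2β = 196.0708°
wrap2 = π + 2β = 163.9292°
tangent length = C·cosβ = 92.0869
L = r1·wrap1 + r2·wrap2 + 2·C·cosβ = 18·3.4221 + 5·2.8611 + 2·92.0869 = 260.0768

L=260.077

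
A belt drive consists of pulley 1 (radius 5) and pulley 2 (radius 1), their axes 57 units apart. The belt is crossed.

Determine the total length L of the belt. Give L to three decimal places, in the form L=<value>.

crossed belt: β = asin((r1+r2)/C) = asin(6/57) = 6.0423°
wrap1 = wrap2 = π + 2β = 192.0847°
tangent length = C·cosβ = 56.6833
L = (r1+r2)·wrap + 2·C·cosβ = 6·3.3525 + 2·56.6833 = 133.4817

L=133.482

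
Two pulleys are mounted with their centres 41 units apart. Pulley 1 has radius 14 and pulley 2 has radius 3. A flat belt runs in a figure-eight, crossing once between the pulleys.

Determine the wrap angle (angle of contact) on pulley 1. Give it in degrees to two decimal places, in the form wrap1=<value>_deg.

wrap1=228.99_deg

crossed belt: β = asin((r1+r2)/C) = asin(17/41) = 24.4963°
wrap1 = wrap2 = π + 2β = 228.9926°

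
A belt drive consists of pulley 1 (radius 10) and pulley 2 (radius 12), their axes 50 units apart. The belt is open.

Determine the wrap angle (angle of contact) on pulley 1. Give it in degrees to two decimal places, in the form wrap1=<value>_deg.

open belt: β = asin((r2−r1)/C) = asin(2/50) = 2.2924°
wrap1 = π − 2β = 175.4151°
wrap2 = π + 2β = 184.5849°

wrap1=175.42_deg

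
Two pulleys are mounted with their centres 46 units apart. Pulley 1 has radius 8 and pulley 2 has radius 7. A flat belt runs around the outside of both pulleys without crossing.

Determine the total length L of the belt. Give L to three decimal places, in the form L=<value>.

open belt: β = asin((r2−r1)/C) = asin(-1/46) = -1.2457°
wrap1 = π − 2β = 182.4913°
wrap2 = π + 2β = 177.5087°
tangent length = C·cosβ = 45.9891
L = r1·wrap1 + r2·wrap2 + 2·C·cosβ = 8·3.1851 + 7·3.0981 + 2·45.9891 = 139.1456

L=139.146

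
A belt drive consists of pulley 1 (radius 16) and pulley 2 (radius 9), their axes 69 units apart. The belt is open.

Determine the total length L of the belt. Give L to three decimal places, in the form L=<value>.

L=217.251

open belt: β = asin((r2−r1)/C) = asin(-7/69) = -5.8226°
wrap1 = π − 2β = 191.6453°
wrap2 = π + 2β = 168.3547°
tangent length = C·cosβ = 68.6440
L = r1·wrap1 + r2·wrap2 + 2·C·cosβ = 16·3.3448 + 9·2.9383 + 2·68.6440 = 217.2506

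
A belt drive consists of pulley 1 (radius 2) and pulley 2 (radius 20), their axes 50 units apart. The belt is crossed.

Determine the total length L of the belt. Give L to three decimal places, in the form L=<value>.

L=178.961

crossed belt: β = asin((r1+r2)/C) = asin(22/50) = 26.1039°
wrap1 = wrap2 = π + 2β = 232.2078°
tangent length = C·cosβ = 44.8999
L = (r1+r2)·wrap + 2·C·cosβ = 22·4.0528 + 2·44.8999 = 178.9612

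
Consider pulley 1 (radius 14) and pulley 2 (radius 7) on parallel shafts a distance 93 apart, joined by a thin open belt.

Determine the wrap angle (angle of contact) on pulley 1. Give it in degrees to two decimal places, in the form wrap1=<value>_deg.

open belt: β = asin((r2−r1)/C) = asin(-7/93) = -4.3167°
wrap1 = π − 2β = 188.6333°
wrap2 = π + 2β = 171.3667°

wrap1=188.63_deg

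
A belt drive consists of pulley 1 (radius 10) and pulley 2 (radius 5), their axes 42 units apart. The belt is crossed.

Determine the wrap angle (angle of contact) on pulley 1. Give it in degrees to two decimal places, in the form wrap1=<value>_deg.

crossed belt: β = asin((r1+r2)/C) = asin(15/42) = 20.9248°
wrap1 = wrap2 = π + 2β = 221.8497°

wrap1=221.85_deg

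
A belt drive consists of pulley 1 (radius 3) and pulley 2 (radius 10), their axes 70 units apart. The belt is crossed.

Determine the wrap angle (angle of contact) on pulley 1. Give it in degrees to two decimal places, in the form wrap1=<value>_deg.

wrap1=201.41_deg

crossed belt: β = asin((r1+r2)/C) = asin(13/70) = 10.7028°
wrap1 = wrap2 = π + 2β = 201.4056°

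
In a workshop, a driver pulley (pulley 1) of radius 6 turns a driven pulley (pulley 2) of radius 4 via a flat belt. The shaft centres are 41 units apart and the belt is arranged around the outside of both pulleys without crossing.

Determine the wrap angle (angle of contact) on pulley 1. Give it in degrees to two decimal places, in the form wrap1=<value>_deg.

open belt: β = asin((r2−r1)/C) = asin(-2/41) = -2.7960°
wrap1 = π − 2β = 185.5921°
wrap2 = π + 2β = 174.4079°

wrap1=185.59_deg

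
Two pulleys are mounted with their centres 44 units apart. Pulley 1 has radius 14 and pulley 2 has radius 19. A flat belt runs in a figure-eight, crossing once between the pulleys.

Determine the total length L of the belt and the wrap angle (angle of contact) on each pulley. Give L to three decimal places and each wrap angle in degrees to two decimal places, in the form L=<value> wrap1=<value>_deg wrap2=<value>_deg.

crossed belt: β = asin((r1+r2)/C) = asin(33/44) = 48.5904°
wrap1 = wrap2 = π + 2β = 277.1808°
tangent length = C·cosβ = 29.1033
L = (r1+r2)·wrap + 2·C·cosβ = 33·4.8377 + 2·29.1033 = 217.8512

L=217.851 wrap1=277.18_deg wrap2=277.18_deg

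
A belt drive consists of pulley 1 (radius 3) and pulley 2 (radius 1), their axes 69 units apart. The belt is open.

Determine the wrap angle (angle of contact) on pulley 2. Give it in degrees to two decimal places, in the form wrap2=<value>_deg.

open belt: β = asin((r2−r1)/C) = asin(-2/69) = -1.6610°
wrap1 = π − 2β = 183.3220°
wrap2 = π + 2β = 176.6780°

wrap2=176.68_deg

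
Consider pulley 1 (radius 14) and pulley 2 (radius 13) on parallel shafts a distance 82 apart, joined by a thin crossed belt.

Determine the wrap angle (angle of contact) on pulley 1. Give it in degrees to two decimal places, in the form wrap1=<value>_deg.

crossed belt: β = asin((r1+r2)/C) = asin(27/82) = 19.2244°
wrap1 = wrap2 = π + 2β = 218.4487°

wrap1=218.45_deg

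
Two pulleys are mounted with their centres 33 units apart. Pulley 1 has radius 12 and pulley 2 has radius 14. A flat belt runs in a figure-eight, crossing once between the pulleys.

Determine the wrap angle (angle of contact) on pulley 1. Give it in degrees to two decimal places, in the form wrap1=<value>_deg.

crossed belt: β = asin((r1+r2)/C) = asin(26/33) = 51.9877°
wrap1 = wrap2 = π + 2β = 283.9754°

wrap1=283.98_deg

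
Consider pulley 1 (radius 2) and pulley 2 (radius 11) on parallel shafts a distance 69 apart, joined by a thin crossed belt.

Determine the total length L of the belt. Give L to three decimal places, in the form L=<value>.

crossed belt: β = asin((r1+r2)/C) = asin(13/69) = 10.8598°
wrap1 = wrap2 = π + 2β = 201.7195°
tangent length = C·cosβ = 67.7643
L = (r1+r2)·wrap + 2·C·cosβ = 13·3.5207 + 2·67.7643 = 181.2973

L=181.297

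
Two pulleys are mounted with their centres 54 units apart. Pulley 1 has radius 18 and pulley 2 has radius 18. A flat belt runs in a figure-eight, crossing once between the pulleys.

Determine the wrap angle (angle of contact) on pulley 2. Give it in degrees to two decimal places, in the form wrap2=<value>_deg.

wrap2=263.62_deg

crossed belt: β = asin((r1+r2)/C) = asin(36/54) = 41.8103°
wrap1 = wrap2 = π + 2β = 263.6206°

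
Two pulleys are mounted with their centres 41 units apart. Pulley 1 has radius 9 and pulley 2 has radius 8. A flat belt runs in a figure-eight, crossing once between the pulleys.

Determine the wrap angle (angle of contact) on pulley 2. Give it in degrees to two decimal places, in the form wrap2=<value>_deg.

crossed belt: β = asin((r1+r2)/C) = asin(17/41) = 24.4963°
wrap1 = wrap2 = π + 2β = 228.9926°

wrap2=228.99_deg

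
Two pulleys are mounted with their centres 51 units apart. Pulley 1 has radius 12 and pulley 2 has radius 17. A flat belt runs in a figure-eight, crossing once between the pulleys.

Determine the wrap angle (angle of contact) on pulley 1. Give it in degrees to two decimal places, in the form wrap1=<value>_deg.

crossed belt: β = asin((r1+r2)/C) = asin(29/51) = 34.6546°
wrap1 = wrap2 = π + 2β = 249.3091°

wrap1=249.31_deg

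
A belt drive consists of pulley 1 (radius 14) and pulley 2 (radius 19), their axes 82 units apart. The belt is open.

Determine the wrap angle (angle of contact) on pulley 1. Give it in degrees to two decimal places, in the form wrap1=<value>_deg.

open belt: β = asin((r2−r1)/C) = asin(5/82) = 3.4958°
wrap1 = π − 2β = 173.0084°
wrap2 = π + 2β = 186.9916°

wrap1=173.01_deg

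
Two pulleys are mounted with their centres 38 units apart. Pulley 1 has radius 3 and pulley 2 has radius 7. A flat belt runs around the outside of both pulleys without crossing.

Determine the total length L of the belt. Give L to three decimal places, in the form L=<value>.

L=107.837

open belt: β = asin((r2−r1)/C) = asin(4/38) = 6.0423°
wrap1 = π − 2β = 167.9153°
wrap2 = π + 2β = 192.0847°
tangent length = C·cosβ = 37.7889
L = r1·wrap1 + r2·wrap2 + 2·C·cosβ = 3·2.9307 + 7·3.3525 + 2·37.7889 = 107.8374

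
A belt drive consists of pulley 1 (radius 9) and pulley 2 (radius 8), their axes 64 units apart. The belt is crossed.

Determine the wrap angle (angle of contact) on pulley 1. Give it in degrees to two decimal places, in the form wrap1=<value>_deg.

crossed belt: β = asin((r1+r2)/C) = asin(17/64) = 15.4041°
wrap1 = wrap2 = π + 2β = 210.8082°

wrap1=210.81_deg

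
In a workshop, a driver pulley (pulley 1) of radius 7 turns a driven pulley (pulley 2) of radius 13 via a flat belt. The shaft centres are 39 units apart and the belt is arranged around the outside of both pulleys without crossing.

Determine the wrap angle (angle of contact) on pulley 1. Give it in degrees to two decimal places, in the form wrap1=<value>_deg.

wrap1=162.30_deg

open belt: β = asin((r2−r1)/C) = asin(6/39) = 8.8499°
wrap1 = π − 2β = 162.3002°
wrap2 = π + 2β = 197.6998°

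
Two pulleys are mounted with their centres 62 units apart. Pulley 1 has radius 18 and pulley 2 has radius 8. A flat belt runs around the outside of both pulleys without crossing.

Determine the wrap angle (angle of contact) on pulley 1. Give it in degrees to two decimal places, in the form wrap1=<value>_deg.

open belt: β = asin((r2−r1)/C) = asin(-10/62) = -9.2818°
wrap1 = π − 2β = 198.5636°
wrap2 = π + 2β = 161.4364°

wrap1=198.56_deg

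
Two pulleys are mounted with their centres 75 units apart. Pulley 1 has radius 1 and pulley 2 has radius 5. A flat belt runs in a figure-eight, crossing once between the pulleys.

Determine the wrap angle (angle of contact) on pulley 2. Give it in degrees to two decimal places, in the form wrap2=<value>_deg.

wrap2=189.18_deg

crossed belt: β = asin((r1+r2)/C) = asin(6/75) = 4.5886°
wrap1 = wrap2 = π + 2β = 189.1771°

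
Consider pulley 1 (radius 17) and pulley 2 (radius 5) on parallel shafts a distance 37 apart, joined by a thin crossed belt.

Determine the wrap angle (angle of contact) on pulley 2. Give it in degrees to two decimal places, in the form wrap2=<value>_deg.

wrap2=252.97_deg

crossed belt: β = asin((r1+r2)/C) = asin(22/37) = 36.4837°
wrap1 = wrap2 = π + 2β = 252.9675°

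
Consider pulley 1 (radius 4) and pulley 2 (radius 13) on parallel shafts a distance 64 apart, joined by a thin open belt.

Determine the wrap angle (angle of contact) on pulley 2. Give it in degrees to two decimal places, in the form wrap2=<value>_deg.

open belt: β = asin((r2−r1)/C) = asin(9/64) = 8.0840°
wrap1 = π − 2β = 163.8320°
wrap2 = π + 2β = 196.1680°

wrap2=196.17_deg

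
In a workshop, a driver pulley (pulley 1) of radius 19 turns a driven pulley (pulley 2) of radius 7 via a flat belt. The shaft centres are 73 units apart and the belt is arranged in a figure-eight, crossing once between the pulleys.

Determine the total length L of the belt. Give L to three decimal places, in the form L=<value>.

L=237.044

crossed belt: β = asin((r1+r2)/C) = asin(26/73) = 20.8648°
wrap1 = wrap2 = π + 2β = 221.7296°
tangent length = C·cosβ = 68.2129
L = (r1+r2)·wrap + 2·C·cosβ = 26·3.8699 + 2·68.2129 = 237.0435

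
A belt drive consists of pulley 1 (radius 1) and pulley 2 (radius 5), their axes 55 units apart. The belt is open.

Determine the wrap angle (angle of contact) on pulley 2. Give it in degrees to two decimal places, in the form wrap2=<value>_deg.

wrap2=188.34_deg

open belt: β = asin((r2−r1)/C) = asin(4/55) = 4.1706°
wrap1 = π − 2β = 171.6587°
wrap2 = π + 2β = 188.3413°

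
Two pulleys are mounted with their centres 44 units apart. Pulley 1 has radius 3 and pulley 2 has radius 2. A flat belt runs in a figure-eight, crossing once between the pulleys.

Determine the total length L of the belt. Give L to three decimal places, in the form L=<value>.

crossed belt: β = asin((r1+r2)/C) = asin(5/44) = 6.5250°
wrap1 = wrap2 = π + 2β = 193.0500°
tangent length = C·cosβ = 43.7150
L = (r1+r2)·wrap + 2·C·cosβ = 5·3.3694 + 2·43.7150 = 104.2768

L=104.277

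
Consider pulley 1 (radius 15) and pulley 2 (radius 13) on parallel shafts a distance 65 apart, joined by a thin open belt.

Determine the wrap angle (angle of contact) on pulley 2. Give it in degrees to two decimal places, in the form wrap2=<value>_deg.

wrap2=176.47_deg

open belt: β = asin((r2−r1)/C) = asin(-2/65) = -1.7632°
wrap1 = π − 2β = 183.5265°
wrap2 = π + 2β = 176.4735°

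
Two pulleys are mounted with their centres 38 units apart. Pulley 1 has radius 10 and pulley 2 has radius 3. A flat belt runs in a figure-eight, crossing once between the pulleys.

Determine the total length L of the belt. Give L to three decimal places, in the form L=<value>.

L=121.333

crossed belt: β = asin((r1+r2)/C) = asin(13/38) = 20.0052°
wrap1 = wrap2 = π + 2β = 220.0104°
tangent length = C·cosβ = 35.7071
L = (r1+r2)·wrap + 2·C·cosβ = 13·3.8399 + 2·35.7071 = 121.3331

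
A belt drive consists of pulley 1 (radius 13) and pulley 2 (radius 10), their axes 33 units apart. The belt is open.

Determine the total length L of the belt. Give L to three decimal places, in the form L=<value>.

L=138.530

open belt: β = asin((r2−r1)/C) = asin(-3/33) = -5.2159°
wrap1 = π − 2β = 190.4318°
wrap2 = π + 2β = 169.5682°
tangent length = C·cosβ = 32.8634
L = r1·wrap1 + r2·wrap2 + 2·C·cosβ = 13·3.3237 + 10·2.9595 + 2·32.8634 = 138.5295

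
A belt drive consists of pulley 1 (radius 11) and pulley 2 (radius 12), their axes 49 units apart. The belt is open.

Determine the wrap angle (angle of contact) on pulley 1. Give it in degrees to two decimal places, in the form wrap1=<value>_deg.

wrap1=177.66_deg

open belt: β = asin((r2−r1)/C) = asin(1/49) = 1.1694°
wrap1 = π − 2β = 177.6612°
wrap2 = π + 2β = 182.3388°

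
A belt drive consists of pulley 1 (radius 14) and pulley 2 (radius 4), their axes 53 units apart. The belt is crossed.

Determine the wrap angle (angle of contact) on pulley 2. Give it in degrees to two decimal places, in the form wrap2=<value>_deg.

crossed belt: β = asin((r1+r2)/C) = asin(18/53) = 19.8539°
wrap1 = wrap2 = π + 2β = 219.7078°

wrap2=219.71_deg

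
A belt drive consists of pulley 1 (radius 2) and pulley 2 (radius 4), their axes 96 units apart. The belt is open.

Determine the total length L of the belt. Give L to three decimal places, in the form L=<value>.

L=210.891

open belt: β = asin((r2−r1)/C) = asin(2/96) = 1.1937°
wrap1 = π − 2β = 177.6125°
wrap2 = π + 2β = 182.3875°
tangent length = C·cosβ = 95.9792
L = r1·wrap1 + r2·wrap2 + 2·C·cosβ = 2·3.0999 + 4·3.1833 + 2·95.9792 = 210.8912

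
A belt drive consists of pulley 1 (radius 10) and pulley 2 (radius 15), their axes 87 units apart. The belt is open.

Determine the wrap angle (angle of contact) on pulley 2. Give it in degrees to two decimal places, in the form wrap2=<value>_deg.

wrap2=186.59_deg

open belt: β = asin((r2−r1)/C) = asin(5/87) = 3.2947°
wrap1 = π − 2β = 173.4106°
wrap2 = π + 2β = 186.5894°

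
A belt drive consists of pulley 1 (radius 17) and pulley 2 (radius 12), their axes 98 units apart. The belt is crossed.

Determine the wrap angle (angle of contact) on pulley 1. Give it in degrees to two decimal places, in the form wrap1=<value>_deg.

crossed belt: β = asin((r1+r2)/C) = asin(29/98) = 17.2126°
wrap1 = wrap2 = π + 2β = 214.4252°

wrap1=214.43_deg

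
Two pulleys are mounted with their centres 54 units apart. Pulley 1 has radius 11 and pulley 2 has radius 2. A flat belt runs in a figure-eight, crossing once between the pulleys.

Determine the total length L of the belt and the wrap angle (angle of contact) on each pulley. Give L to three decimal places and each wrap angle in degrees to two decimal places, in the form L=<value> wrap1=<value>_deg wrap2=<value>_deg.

crossed belt: β = asin((r1+r2)/C) = asin(13/54) = 13.9303°
wrap1 = wrap2 = π + 2β = 207.8605°
tangent length = C·cosβ = 52.4118
L = (r1+r2)·wrap + 2·C·cosβ = 13·3.6279 + 2·52.4118 = 151.9857

L=151.986 wrap1=207.86_deg wrap2=207.86_deg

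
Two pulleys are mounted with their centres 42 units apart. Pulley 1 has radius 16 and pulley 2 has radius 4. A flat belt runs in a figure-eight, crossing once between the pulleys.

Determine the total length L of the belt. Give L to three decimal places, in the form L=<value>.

crossed belt: β = asin((r1+r2)/C) = asin(20/42) = 28.4369°
wrap1 = wrap2 = π + 2β = 236.8738°
tangent length = C·cosβ = 36.9324
L = (r1+r2)·wrap + 2·C·cosβ = 20·4.1342 + 2·36.9324 = 156.5493

L=156.549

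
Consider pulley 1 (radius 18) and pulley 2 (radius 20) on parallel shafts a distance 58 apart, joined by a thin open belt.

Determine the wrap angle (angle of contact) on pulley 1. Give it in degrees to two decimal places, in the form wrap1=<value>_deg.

open belt: β = asin((r2−r1)/C) = asin(2/58) = 1.9761°
wrap1 = π − 2β = 176.0478°
wrap2 = π + 2β = 183.9522°

wrap1=176.05_deg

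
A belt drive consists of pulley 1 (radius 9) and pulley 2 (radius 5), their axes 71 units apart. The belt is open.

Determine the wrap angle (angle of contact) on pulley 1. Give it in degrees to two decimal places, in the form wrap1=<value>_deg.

wrap1=186.46_deg

open belt: β = asin((r2−r1)/C) = asin(-4/71) = -3.2296°
wrap1 = π − 2β = 186.4593°
wrap2 = π + 2β = 173.5407°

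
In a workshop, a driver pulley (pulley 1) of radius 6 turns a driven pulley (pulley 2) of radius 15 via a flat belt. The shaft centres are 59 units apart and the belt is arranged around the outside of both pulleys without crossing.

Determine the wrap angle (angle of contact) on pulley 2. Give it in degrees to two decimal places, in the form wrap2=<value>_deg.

open belt: β = asin((r2−r1)/C) = asin(9/59) = 8.7743°
wrap1 = π − 2β = 162.4514°
wrap2 = π + 2β = 197.5486°

wrap2=197.55_deg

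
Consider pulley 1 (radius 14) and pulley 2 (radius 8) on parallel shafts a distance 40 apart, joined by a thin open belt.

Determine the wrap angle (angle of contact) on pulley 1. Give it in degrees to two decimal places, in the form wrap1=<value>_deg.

wrap1=197.25_deg

open belt: β = asin((r2−r1)/C) = asin(-6/40) = -8.6269°
wrap1 = π − 2β = 197.2539°
wrap2 = π + 2β = 162.7461°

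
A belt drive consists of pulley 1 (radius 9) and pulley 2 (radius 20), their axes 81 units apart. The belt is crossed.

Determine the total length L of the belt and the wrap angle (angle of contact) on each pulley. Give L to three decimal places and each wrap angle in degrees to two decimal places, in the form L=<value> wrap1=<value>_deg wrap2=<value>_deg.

L=263.604 wrap1=221.96_deg wrap2=221.96_deg

crossed belt: β = asin((r1+r2)/C) = asin(29/81) = 20.9789°
wrap1 = wrap2 = π + 2β = 221.9579°
tangent length = C·cosβ = 75.6307
L = (r1+r2)·wrap + 2·C·cosβ = 29·3.8739 + 2·75.6307 = 263.6043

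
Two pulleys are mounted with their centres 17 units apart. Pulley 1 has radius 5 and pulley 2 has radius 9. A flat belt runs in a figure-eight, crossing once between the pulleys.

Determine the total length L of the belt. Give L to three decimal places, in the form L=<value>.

crossed belt: β = asin((r1+r2)/C) = asin(14/17) = 55.4397°
wrap1 = wrap2 = π + 2β = 290.8794°
tangent length = C·cosβ = 9.6437
L = (r1+r2)·wrap + 2·C·cosβ = 14·5.0768 + 2·9.6437 = 90.3625

L=90.363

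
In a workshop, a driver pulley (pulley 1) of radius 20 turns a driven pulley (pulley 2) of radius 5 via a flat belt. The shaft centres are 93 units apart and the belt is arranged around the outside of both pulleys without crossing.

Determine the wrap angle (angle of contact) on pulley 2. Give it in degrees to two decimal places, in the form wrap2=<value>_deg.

wrap2=161.44_deg

open belt: β = asin((r2−r1)/C) = asin(-15/93) = -9.2818°
wrap1 = π − 2β = 198.5636°
wrap2 = π + 2β = 161.4364°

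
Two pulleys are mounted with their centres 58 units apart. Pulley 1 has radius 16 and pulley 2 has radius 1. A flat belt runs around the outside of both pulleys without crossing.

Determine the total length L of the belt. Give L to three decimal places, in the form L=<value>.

open belt: β = asin((r2−r1)/C) = asin(-15/58) = -14.9882°
wrap1 = π − 2β = 209.9765°
wrap2 = π + 2β = 150.0235°
tangent length = C·cosβ = 56.0268
L = r1·wrap1 + r2·wrap2 + 2·C·cosβ = 16·3.6648 + 1·2.6184 + 2·56.0268 = 173.3085

L=173.308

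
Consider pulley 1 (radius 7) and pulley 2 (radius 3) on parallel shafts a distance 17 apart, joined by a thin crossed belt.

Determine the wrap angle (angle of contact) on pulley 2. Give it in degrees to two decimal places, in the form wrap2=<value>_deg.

crossed belt: β = asin((r1+r2)/C) = asin(10/17) = 36.0319°
wrap1 = wrap2 = π + 2β = 252.0638°

wrap2=252.06_deg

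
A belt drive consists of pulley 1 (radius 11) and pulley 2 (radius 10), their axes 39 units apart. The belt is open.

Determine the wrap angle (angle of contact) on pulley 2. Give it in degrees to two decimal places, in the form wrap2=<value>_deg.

wrap2=177.06_deg

open belt: β = asin((r2−r1)/C) = asin(-1/39) = -1.4693°
wrap1 = π − 2β = 182.9386°
wrap2 = π + 2β = 177.0614°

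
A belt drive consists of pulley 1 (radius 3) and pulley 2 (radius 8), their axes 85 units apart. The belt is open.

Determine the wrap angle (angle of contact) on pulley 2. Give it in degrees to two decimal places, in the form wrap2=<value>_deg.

open belt: β = asin((r2−r1)/C) = asin(5/85) = 3.3723°
wrap1 = π − 2β = 173.2554°
wrap2 = π + 2β = 186.7446°

wrap2=186.74_deg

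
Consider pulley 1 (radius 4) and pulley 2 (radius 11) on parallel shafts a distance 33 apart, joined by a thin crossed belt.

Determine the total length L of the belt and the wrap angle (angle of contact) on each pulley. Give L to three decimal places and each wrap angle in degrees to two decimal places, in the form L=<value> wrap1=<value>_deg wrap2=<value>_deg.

L=120.067 wrap1=234.07_deg wrap2=234.07_deg

crossed belt: β = asin((r1+r2)/C) = asin(15/33) = 27.0357°
wrap1 = wrap2 = π + 2β = 234.0714°
tangent length = C·cosβ = 29.3939
L = (r1+r2)·wrap + 2·C·cosβ = 15·4.0853 + 2·29.3939 = 120.0675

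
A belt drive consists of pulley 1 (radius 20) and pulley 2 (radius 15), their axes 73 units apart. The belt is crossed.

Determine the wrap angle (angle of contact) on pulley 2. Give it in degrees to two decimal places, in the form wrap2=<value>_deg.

crossed belt: β = asin((r1+r2)/C) = asin(35/73) = 28.6496°
wrap1 = wrap2 = π + 2β = 237.2992°

wrap2=237.30_deg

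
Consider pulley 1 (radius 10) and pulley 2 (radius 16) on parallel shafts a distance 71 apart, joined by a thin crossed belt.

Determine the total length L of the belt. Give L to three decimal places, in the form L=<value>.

crossed belt: β = asin((r1+r2)/C) = asin(26/71) = 21.4813°
wrap1 = wrap2 = π + 2β = 222.9626°
tangent length = C·cosβ = 66.0681
L = (r1+r2)·wrap + 2·C·cosβ = 26·3.8914 + 2·66.0681 = 233.3135

L=233.313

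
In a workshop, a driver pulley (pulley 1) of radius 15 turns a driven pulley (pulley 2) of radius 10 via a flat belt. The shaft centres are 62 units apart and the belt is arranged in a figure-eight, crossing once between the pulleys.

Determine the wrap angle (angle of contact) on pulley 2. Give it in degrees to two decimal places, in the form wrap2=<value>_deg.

crossed belt: β = asin((r1+r2)/C) = asin(25/62) = 23.7800°
wrap1 = wrap2 = π + 2β = 227.5600°

wrap2=227.56_deg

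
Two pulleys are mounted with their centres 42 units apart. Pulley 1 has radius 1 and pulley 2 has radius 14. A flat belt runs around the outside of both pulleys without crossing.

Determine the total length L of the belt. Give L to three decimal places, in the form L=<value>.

open belt: β = asin((r2−r1)/C) = asin(13/42) = 18.0305°
wrap1 = π − 2β = 143.9389°
wrap2 = π + 2β = 216.0611°
tangent length = C·cosβ = 39.9375
L = r1·wrap1 + r2·wrap2 + 2·C·cosβ = 1·2.5122 + 14·3.7710 + 2·39.9375 = 135.1808

L=135.181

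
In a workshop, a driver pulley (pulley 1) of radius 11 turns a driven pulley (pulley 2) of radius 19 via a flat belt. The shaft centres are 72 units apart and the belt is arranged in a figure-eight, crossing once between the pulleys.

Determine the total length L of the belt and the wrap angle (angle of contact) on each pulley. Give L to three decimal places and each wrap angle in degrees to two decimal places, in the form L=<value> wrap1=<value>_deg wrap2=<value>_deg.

crossed belt: β = asin((r1+r2)/C) = asin(30/72) = 24.6243°
wrap1 = wrap2 = π + 2β = 229.2486°
tangent length = C·cosβ = 65.4523
L = (r1+r2)·wrap + 2·C·cosβ = 30·4.0011 + 2·65.4523 = 250.9389

L=250.939 wrap1=229.25_deg wrap2=229.25_deg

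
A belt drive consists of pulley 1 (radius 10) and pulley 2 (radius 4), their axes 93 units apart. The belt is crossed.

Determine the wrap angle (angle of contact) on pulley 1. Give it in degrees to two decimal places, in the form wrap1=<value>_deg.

wrap1=197.32_deg

crossed belt: β = asin((r1+r2)/C) = asin(14/93) = 8.6581°
wrap1 = wrap2 = π + 2β = 197.3162°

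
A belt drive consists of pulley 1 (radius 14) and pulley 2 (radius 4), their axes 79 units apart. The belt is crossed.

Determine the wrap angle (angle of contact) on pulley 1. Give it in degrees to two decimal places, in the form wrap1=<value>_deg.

wrap1=206.34_deg

crossed belt: β = asin((r1+r2)/C) = asin(18/79) = 13.1704°
wrap1 = wrap2 = π + 2β = 206.3408°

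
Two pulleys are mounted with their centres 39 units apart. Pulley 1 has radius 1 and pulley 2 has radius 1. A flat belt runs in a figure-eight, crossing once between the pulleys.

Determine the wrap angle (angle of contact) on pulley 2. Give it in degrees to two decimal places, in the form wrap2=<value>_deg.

crossed belt: β = asin((r1+r2)/C) = asin(2/39) = 2.9395°
wrap1 = wrap2 = π + 2β = 185.8791°

wrap2=185.88_deg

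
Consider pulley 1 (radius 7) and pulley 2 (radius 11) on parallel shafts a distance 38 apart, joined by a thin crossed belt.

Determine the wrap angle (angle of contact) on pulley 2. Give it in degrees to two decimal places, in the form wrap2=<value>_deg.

crossed belt: β = asin((r1+r2)/C) = asin(18/38) = 28.2737°
wrap1 = wrap2 = π + 2β = 236.5474°

wrap2=236.55_deg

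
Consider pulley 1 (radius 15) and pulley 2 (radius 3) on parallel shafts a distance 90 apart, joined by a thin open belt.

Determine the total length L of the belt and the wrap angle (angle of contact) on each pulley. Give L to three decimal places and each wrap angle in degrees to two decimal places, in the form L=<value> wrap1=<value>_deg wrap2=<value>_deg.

L=238.151 wrap1=195.32_deg wrap2=164.68_deg

open belt: β = asin((r2−r1)/C) = asin(-12/90) = -7.6623°
wrap1 = π − 2β = 195.3245°
wrap2 = π + 2β = 164.6755°
tangent length = C·cosβ = 89.1964
L = r1·wrap1 + r2·wrap2 + 2·C·cosβ = 15·3.4091 + 3·2.8741 + 2·89.1964 = 238.1511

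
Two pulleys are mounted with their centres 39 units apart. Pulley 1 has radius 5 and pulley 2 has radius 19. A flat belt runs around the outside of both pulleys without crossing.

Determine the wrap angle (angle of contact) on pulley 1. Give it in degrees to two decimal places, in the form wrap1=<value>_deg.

wrap1=137.93_deg

open belt: β = asin((r2−r1)/C) = asin(14/39) = 21.0372°
wrap1 = π − 2β = 137.9256°
wrap2 = π + 2β = 222.0744°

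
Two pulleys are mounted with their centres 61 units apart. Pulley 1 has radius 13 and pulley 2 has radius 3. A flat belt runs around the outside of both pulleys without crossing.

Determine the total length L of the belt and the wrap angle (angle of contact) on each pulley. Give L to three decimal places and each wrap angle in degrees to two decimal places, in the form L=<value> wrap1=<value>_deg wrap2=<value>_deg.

L=173.909 wrap1=198.87_deg wrap2=161.13_deg

open belt: β = asin((r2−r1)/C) = asin(-10/61) = -9.4353°
wrap1 = π − 2β = 198.8707°
wrap2 = π + 2β = 161.1293°
tangent length = C·cosβ = 60.1747
L = r1·wrap1 + r2·wrap2 + 2·C·cosβ = 13·3.4709 + 3·2.8122 + 2·60.1747 = 173.9085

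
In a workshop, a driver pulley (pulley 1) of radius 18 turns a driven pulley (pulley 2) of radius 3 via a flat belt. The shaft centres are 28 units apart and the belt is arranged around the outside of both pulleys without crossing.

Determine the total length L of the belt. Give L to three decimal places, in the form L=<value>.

L=130.220

open belt: β = asin((r2−r1)/C) = asin(-15/28) = -32.3924°
wrap1 = π − 2β = 244.7847°
wrap2 = π + 2β = 115.2153°
tangent length = C·cosβ = 23.6432
L = r1·wrap1 + r2·wrap2 + 2·C·cosβ = 18·4.2723 + 3·2.0109 + 2·23.6432 = 130.2204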